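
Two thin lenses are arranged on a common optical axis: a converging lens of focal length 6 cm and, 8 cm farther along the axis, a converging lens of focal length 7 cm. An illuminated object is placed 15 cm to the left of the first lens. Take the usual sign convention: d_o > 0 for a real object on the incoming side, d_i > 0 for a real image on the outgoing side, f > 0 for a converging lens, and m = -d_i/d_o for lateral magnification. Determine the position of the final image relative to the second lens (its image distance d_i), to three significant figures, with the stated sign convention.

Applying the thin-lens equation to the first lens, 1/6 = 1/15 + 1/d_i1, which gives d_i1 = 10.000 cm.
Since 10.000 cm > 8 cm, the first image lies past the second lens and serves as a virtual object: d_o2 = L - d_i1 = -2.000 cm.
Applying the thin-lens equation again with f_2 = 7 cm and d_o2 = -2.000 cm gives d_i2 = 1.556 cm.

1.56 cm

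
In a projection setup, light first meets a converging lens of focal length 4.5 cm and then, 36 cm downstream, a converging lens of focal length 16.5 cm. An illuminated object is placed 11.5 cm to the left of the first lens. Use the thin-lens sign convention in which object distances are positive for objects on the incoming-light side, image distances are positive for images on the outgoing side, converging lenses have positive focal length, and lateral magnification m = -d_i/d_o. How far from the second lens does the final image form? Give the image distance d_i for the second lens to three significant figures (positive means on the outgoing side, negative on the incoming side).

39.0 cm

Applying the thin-lens equation to the first lens, 1/4.5 = 1/11.5 + 1/d_i1, which gives d_i1 = 7.393 cm.
The intermediate image is 7.393 cm to the right of lens 1, so d_o2 = L - d_i1 = 36 - 7.393 = 28.607 cm.
Applying the thin-lens equation again with f_2 = 16.5 cm and d_o2 = 28.607 cm gives d_i2 = 38.987 cm.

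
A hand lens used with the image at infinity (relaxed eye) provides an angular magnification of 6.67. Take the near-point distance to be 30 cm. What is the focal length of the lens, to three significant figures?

For the image at infinity, M = D/f.
f = D/M = 30/6.67 = 4.498 cm.

4.50 cm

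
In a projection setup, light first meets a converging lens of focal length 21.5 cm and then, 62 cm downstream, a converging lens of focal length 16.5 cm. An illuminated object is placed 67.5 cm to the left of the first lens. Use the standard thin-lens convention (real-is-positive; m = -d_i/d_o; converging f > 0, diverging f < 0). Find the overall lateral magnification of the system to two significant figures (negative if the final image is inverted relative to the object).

Lens 1: 1/d_i1 = 1/f_1 - 1/d_o1 = 1/21.5 - 1/67.5 = 0.03170 cm^-1, so d_i1 = 31.549 cm.
m_1 = -(31.549)/67.5 = -0.4674.
The intermediate image is 31.549 cm to the right of lens 1, so d_o2 = L - d_i1 = 62 - 31.549 = 30.451 cm.
Lens 2: 1/d_i2 = 1/f_2 - 1/d_o2 = 1/16.5 - 1/(30.451) = 0.02777 cm^-1, so d_i2 = 36.015 cm.
m_2 = -(36.015)/(30.451) = -1.1827.
Total m = m_1 x m_2 = (-0.4674)(-1.1827) = 0.5528.

0.55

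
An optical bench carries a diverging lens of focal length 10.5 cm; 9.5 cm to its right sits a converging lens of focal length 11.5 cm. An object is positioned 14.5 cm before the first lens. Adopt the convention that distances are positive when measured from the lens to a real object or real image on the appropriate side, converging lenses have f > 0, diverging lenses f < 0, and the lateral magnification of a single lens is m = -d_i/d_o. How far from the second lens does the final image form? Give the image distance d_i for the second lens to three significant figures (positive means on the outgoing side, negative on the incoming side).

Applying the thin-lens equation to the first lens, 1/(-10.5) = 1/14.5 + 1/d_i1, which gives d_i1 = -6.090 cm.
The intermediate image is virtual, 6.090 cm to the left of lens 1, so d_o2 = L - d_i1 = 9.5 - (-6.090) = 15.590 cm.
Applying the thin-lens equation again with f_2 = 11.5 cm and d_o2 = 15.590 cm gives d_i2 = 43.835 cm.

43.8 cm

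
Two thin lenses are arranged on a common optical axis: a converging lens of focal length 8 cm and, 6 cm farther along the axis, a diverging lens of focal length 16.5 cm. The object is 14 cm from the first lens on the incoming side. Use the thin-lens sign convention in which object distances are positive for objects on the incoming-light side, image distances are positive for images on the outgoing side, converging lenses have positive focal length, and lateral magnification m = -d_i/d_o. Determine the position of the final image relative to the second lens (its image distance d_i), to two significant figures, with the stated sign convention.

55 cm

Lens 1: 1/d_i1 = 1/f_1 - 1/d_o1 = 1/8 - 1/14 = 0.05357 cm^-1, so d_i1 = 18.667 cm.
Since 18.667 cm > 6 cm, the first image lies past the second lens and serves as a virtual object: d_o2 = L - d_i1 = -12.667 cm.
Lens 2: 1/d_i2 = 1/f_2 - 1/d_o2 = 1/(-16.5) - 1/(-12.667) = 0.01834 cm^-1, so d_i2 = 54.522 cm.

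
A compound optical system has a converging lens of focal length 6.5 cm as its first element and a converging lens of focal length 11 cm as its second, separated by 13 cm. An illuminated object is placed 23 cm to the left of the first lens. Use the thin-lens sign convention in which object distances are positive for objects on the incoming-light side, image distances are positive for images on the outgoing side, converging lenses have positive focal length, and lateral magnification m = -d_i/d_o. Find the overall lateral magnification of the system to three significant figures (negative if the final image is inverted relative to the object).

First lens: d_i1 = 1/(1/6.5 - 1/23) = 9.061 cm.
m_1 = -(9.061)/23 = -0.3939.
The intermediate image is 9.061 cm to the right of lens 1, so d_o2 = L - d_i1 = 13 - 9.061 = 3.939 cm.
Second lens: d_i2 = 1/(1/11 - 1/(3.939)) = -6.137 cm.
m_2 = -(-6.137)/(3.939) = 1.5579.
Total m = m_1 x m_2 = (-0.3939)(1.5579) = -0.6137.

-0.614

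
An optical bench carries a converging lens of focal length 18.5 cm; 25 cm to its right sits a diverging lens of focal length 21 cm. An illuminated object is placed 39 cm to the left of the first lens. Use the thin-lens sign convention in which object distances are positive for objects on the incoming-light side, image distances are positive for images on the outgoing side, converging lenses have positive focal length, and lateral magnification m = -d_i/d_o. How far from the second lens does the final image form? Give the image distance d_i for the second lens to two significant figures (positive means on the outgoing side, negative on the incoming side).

20 cm

Applying the thin-lens equation to the first lens, 1/18.5 = 1/39 + 1/d_i1, which gives d_i1 = 35.195 cm.
Since 35.195 cm > 25 cm, the first image lies past the second lens and serves as a virtual object: d_o2 = L - d_i1 = -10.195 cm.
Applying the thin-lens equation again with f_2 = -21 cm and d_o2 = -10.195 cm gives d_i2 = 19.815 cm.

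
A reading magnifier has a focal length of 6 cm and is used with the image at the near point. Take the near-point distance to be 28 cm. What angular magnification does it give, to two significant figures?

5.7

M = 1 + D/f = 1 + 28/6 = 5.667.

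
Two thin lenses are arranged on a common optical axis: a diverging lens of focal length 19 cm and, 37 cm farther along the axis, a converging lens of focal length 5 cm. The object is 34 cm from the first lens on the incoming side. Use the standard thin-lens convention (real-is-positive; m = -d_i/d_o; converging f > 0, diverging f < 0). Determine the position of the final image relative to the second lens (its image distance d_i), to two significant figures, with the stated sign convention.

Applying the thin-lens equation to the first lens, 1/(-19) = 1/34 + 1/d_i1, which gives d_i1 = -12.189 cm.
The intermediate image is virtual, 12.189 cm to the left of lens 1, so d_o2 = L - d_i1 = 37 - (-12.189) = 49.189 cm.
Applying the thin-lens equation again with f_2 = 5 cm and d_o2 = 49.189 cm gives d_i2 = 5.566 cm.

5.6 cm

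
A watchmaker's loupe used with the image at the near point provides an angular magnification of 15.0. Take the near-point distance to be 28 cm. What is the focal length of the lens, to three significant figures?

2.00 cm

For the image at the near point, M = 1 + D/f.
f = D/(M - 1) = 28/(15.0 - 1) = 2.000 cm.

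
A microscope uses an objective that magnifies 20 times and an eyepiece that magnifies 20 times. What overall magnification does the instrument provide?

400

The overall magnification of a compound microscope is the product of the objective and eyepiece magnifications:
M = M_obj x M_eye = 20 x 20 = 400.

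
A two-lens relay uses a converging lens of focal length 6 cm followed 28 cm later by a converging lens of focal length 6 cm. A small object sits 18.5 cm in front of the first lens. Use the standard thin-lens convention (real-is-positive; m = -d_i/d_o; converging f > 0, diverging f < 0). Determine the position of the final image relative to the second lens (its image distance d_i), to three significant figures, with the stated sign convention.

8.74 cm

Applying the thin-lens equation to the first lens, 1/6 = 1/18.5 + 1/d_i1, which gives d_i1 = 8.880 cm.
That image sits 19.120 cm in front of the second lens, so d_o2 = 19.120 cm.
Applying the thin-lens equation again with f_2 = 6 cm and d_o2 = 19.120 cm gives d_i2 = 8.744 cm.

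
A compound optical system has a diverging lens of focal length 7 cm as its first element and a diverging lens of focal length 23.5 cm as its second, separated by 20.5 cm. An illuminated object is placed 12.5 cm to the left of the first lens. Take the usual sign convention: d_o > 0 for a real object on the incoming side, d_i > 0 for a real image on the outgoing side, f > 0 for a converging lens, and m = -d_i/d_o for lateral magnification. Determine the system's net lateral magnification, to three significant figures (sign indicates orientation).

0.174

Applying the thin-lens equation to the first lens, 1/(-7) = 1/12.5 + 1/d_i1, which gives d_i1 = -4.487 cm.
Its lateral magnification is m_1 = -d_i1/d_o1 = -(-4.487)/12.5 = 0.3590.
The intermediate image is virtual, 4.487 cm to the left of lens 1, so d_o2 = L - d_i1 = 20.5 - (-4.487) = 24.987 cm.
Applying the thin-lens equation again with f_2 = -23.5 cm and d_o2 = 24.987 cm gives d_i2 = -12.110 cm.
m_2 = -(-12.110)/(24.987) = 0.4847.
Overall magnification: m = m_1 m_2 = 0.1740.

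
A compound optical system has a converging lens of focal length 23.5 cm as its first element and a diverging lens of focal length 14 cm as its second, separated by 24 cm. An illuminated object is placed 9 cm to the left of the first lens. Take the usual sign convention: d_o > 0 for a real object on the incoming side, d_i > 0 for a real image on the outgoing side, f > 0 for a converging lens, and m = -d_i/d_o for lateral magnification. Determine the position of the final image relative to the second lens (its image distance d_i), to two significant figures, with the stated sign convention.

Applying the thin-lens equation to the first lens, 1/23.5 = 1/9 + 1/d_i1, which gives d_i1 = -14.586 cm.
With d_i1 < 0 the first image is virtual and lies on the object side; the object distance for lens 2 is d_o2 = 24 - (-14.586) = 38.586 cm.
Applying the thin-lens equation again with f_2 = -14 cm and d_o2 = 38.586 cm gives d_i2 = -10.273 cm.

-10 cm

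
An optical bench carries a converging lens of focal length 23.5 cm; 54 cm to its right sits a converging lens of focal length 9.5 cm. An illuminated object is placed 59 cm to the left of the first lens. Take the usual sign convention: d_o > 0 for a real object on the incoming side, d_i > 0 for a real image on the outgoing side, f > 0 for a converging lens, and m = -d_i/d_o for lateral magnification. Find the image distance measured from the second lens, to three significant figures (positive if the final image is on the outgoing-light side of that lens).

Lens 1: 1/d_i1 = 1/f_1 - 1/d_o1 = 1/23.5 - 1/59 = 0.02560 cm^-1, so d_i1 = 39.056 cm.
The intermediate image is 39.056 cm to the right of lens 1, so d_o2 = L - d_i1 = 54 - 39.056 = 14.944 cm.
Lens 2: 1/d_i2 = 1/f_2 - 1/d_o2 = 1/9.5 - 1/(14.944) = 0.03835 cm^-1, so d_i2 = 26.079 cm.

26.1 cm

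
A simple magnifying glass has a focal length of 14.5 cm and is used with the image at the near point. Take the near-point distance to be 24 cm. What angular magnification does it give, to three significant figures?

M = 1 + D/f = 1 + 24/14.5 = 2.655.

2.66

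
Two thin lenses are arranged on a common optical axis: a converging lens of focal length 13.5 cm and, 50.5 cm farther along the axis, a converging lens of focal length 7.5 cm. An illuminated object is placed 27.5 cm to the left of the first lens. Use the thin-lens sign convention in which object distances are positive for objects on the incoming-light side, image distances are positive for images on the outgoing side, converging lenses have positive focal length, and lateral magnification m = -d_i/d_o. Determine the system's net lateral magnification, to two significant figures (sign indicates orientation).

0.44

Lens 1: 1/d_i1 = 1/f_1 - 1/d_o1 = 1/13.5 - 1/27.5 = 0.03771 cm^-1, so d_i1 = 26.518 cm.
m_1 = -(26.518)/27.5 = -0.9643.
The intermediate image is 26.518 cm to the right of lens 1, so d_o2 = L - d_i1 = 50.5 - 26.518 = 23.982 cm.
Lens 2: 1/d_i2 = 1/f_2 - 1/d_o2 = 1/7.5 - 1/(23.982) = 0.09164 cm^-1, so d_i2 = 10.913 cm.
m_2 = -(10.913)/(23.982) = -0.4550.
The system's lateral magnification is m_1 m_2 = (-0.9643)(-0.4550) = 0.4388.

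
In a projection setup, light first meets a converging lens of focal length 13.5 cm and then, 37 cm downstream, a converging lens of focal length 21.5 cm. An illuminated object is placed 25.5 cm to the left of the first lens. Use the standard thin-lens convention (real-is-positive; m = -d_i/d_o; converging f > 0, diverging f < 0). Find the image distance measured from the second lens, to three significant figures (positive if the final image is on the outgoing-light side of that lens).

-13.6 cm

Applying the thin-lens equation to the first lens, 1/13.5 = 1/25.5 + 1/d_i1, which gives d_i1 = 28.688 cm.
Object distance for lens 2: d_o2 = 37 - 28.688 = 8.312 cm.
Applying the thin-lens equation again with f_2 = 21.5 cm and d_o2 = 8.312 cm gives d_i2 = -13.552 cm.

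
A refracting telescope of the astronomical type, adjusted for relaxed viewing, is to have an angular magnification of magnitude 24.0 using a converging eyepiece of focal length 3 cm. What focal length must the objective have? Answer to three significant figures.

|M| = f_obj/|f_eye|, so f_obj = |M| x |f_eye| = 24.0 x 3 = 72.000 cm.

72.0 cm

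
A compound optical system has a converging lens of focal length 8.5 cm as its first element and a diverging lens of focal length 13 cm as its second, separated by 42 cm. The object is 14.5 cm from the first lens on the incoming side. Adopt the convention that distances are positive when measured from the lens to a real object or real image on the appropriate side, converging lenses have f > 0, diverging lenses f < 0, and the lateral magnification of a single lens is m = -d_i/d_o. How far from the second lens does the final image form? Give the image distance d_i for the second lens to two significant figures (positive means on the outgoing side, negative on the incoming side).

-8.1 cm

First lens: d_i1 = 1/(1/8.5 - 1/14.5) = 20.542 cm.
The intermediate image is 20.542 cm to the right of lens 1, so d_o2 = L - d_i1 = 42 - 20.542 = 21.458 cm.
Second lens: d_i2 = 1/(1/(-13) - 1/(21.458)) = -8.096 cm.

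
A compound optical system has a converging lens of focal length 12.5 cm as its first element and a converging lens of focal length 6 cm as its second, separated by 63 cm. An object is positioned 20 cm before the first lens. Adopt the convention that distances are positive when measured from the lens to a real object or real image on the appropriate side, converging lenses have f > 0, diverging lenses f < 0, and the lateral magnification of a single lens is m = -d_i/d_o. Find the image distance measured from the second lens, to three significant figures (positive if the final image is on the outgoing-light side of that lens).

First lens: d_i1 = 1/(1/12.5 - 1/20) = 33.333 cm.
Object distance for lens 2: d_o2 = 63 - 33.333 = 29.667 cm.
Second lens: d_i2 = 1/(1/6 - 1/(29.667)) = 7.521 cm.

7.52 cm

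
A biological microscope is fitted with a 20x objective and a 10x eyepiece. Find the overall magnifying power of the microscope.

200

The overall magnification of a compound microscope is the product of the objective and eyepiece magnifications:
M = M_obj x M_eye = 20 x 10 = 200.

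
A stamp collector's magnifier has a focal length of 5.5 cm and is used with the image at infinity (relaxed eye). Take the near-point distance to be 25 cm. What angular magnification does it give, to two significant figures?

M = D/f = 25/5.5 = 4.545.

4.5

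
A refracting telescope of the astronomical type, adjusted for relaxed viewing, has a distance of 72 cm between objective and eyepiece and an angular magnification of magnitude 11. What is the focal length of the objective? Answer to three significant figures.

66.0 cm

In normal adjustment the tube length equals f_obj + f_eye and |M| = f_obj/f_eye.
So f_obj = 11 f_eye and 11 f_eye + f_eye = 72 cm, giving f_eye = 72/12 = 6.000 cm and f_obj = 66.000 cm.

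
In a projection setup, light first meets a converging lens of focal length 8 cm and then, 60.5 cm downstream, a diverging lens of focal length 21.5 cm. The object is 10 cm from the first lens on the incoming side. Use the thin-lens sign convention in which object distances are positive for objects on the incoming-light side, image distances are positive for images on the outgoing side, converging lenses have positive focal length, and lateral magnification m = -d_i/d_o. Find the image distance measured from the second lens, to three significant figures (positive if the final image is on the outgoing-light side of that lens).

Applying the thin-lens equation to the first lens, 1/8 = 1/10 + 1/d_i1, which gives d_i1 = 40.000 cm.
That image sits 20.500 cm in front of the second lens, so d_o2 = 20.500 cm.
Applying the thin-lens equation again with f_2 = -21.5 cm and d_o2 = 20.500 cm gives d_i2 = -10.494 cm.

-10.5 cm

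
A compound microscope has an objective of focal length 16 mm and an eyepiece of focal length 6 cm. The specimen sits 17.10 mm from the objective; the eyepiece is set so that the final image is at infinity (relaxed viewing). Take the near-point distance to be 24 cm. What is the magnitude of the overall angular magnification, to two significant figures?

58

Convert to cm: f_obj = 16 mm = 1.6 cm; d_o = 17.10 mm = 1.71 cm.
Objective: 1/d_i = 1/f_obj - 1/d_o = 1/1.6 - 1/1.71 = 0.04020 cm^-1, so d_i = 24.873 cm.
m_obj = -d_i/d_o = -24.873/1.71 = -14.545.
Eyepiece angular magnification (image at infinity): M_eye = D/f_e = 24/6 = 4.000.
Overall M = m_obj x M_eye = (-14.545)(4.000) = -58.18.
|M| = 58.18.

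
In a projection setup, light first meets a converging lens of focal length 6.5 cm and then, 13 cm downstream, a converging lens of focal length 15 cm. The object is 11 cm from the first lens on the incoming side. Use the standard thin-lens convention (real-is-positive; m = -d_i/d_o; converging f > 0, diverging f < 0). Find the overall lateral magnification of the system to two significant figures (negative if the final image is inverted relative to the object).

Applying the thin-lens equation to the first lens, 1/6.5 = 1/11 + 1/d_i1, which gives d_i1 = 15.889 cm.
Its lateral magnification is m_1 = -d_i1/d_o1 = -(15.889)/11 = -1.4444.
This image would form 15.889 cm past lens 1, i.e. 2.889 cm beyond lens 2, so it is a virtual object for lens 2: d_o2 = 13 - 15.889 = -2.889 cm.
Applying the thin-lens equation again with f_2 = 15 cm and d_o2 = -2.889 cm gives d_i2 = 2.422 cm.
m_2 = -(2.422)/(-2.889) = 0.8385.
Total m = m_1 x m_2 = (-1.4444)(0.8385) = -1.2112.

-1.2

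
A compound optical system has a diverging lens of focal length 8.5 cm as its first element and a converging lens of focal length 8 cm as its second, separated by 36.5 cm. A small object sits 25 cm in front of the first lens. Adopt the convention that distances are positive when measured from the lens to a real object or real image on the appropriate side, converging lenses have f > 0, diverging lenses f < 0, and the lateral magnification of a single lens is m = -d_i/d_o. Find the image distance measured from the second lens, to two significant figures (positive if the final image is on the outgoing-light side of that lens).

Lens 1: 1/d_i1 = 1/f_1 - 1/d_o1 = 1/(-8.5) - 1/25 = -0.15765 cm^-1, so d_i1 = -6.343 cm.
The intermediate image is virtual, 6.343 cm to the left of lens 1, so d_o2 = L - d_i1 = 36.5 - (-6.343) = 42.843 cm.
Lens 2: 1/d_i2 = 1/f_2 - 1/d_o2 = 1/8 - 1/(42.843) = 0.10166 cm^-1, so d_i2 = 9.837 cm.

9.8 cm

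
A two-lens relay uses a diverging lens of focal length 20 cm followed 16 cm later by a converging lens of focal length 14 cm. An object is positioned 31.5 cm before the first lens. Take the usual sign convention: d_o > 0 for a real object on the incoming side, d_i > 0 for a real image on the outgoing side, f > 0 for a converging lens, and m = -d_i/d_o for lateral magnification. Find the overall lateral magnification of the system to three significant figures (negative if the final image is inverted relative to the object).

-0.382

First lens: d_i1 = 1/(1/(-20) - 1/31.5) = -12.233 cm.
m_1 = -(-12.233)/31.5 = 0.3883.
With d_i1 < 0 the first image is virtual and lies on the object side; the object distance for lens 2 is d_o2 = 16 - (-12.233) = 28.233 cm.
Second lens: d_i2 = 1/(1/14 - 1/(28.233)) = 27.771 cm.
m_2 = -(27.771)/(28.233) = -0.9836.
The system's lateral magnification is m_1 m_2 = (0.3883)(-0.9836) = -0.3820.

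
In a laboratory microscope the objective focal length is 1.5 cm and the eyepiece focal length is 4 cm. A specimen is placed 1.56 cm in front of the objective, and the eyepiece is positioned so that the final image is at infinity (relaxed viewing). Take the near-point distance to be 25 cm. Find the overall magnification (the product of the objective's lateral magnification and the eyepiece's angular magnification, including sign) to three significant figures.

-156

Objective: 1/d_i = 1/f_obj - 1/d_o = 1/1.5 - 1/1.56 = 0.02564 cm^-1, so d_i = 39.000 cm.
m_obj = -d_i/d_o = -39.000/1.56 = -25.000.
Eyepiece angular magnification (image at infinity): M_eye = D/f_e = 25/4 = 6.250.
Overall M = m_obj x M_eye = (-25.000)(6.250) = -156.25.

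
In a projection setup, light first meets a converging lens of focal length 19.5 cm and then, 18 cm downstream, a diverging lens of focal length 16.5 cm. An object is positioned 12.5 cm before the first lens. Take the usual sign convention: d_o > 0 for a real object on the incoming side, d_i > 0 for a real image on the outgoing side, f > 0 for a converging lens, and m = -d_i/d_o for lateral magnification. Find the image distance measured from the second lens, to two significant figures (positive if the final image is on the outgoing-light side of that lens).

-13 cm

Lens 1: 1/d_i1 = 1/f_1 - 1/d_o1 = 1/19.5 - 1/12.5 = -0.02872 cm^-1, so d_i1 = -34.821 cm.
The intermediate image is virtual, 34.821 cm to the left of lens 1, so d_o2 = L - d_i1 = 18 - (-34.821) = 52.821 cm.
Lens 2: 1/d_i2 = 1/f_2 - 1/d_o2 = 1/(-16.5) - 1/(52.821) = -0.07954 cm^-1, so d_i2 = -12.573 cm.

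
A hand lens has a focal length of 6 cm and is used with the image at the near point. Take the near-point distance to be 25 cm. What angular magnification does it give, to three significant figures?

5.17

M = 1 + D/f = 1 + 25/6 = 5.167.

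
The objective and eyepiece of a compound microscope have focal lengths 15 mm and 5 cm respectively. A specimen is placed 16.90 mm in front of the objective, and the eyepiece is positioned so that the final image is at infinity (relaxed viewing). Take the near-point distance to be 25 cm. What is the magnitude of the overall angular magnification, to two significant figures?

39

Convert to cm: f_obj = 15 mm = 1.5 cm; d_o = 16.90 mm = 1.69 cm.
Objective: 1/d_i = 1/f_obj - 1/d_o = 1/1.5 - 1/1.69 = 0.07495 cm^-1, so d_i = 13.342 cm.
m_obj = -d_i/d_o = -13.342/1.69 = -7.895.
Eyepiece angular magnification (image at infinity): M_eye = D/f_e = 25/5 = 5.000.
Overall M = m_obj x M_eye = (-7.895)(5.000) = -39.47.
|M| = 39.47.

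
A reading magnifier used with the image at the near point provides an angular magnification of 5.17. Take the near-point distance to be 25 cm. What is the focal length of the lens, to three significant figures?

6.00 cm

For the image at the near point, M = 1 + D/f.
f = D/(M - 1) = 25/(5.17 - 1) = 5.995 cm.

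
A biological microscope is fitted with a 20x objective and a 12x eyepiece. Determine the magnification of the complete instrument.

The overall magnification of a compound microscope is the product of the objective and eyepiece magnifications:
M = M_obj x M_eye = 20 x 12 = 240.

240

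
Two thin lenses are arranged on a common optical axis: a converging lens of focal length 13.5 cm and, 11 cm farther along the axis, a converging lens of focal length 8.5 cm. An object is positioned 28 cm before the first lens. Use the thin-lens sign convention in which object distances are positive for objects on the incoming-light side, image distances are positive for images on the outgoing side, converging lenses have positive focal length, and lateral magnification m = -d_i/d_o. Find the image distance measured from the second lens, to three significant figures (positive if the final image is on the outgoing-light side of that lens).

Applying the thin-lens equation to the first lens, 1/13.5 = 1/28 + 1/d_i1, which gives d_i1 = 26.069 cm.
Since 26.069 cm > 11 cm, the first image lies past the second lens and serves as a virtual object: d_o2 = L - d_i1 = -15.069 cm.
Applying the thin-lens equation again with f_2 = 8.5 cm and d_o2 = -15.069 cm gives d_i2 = 5.435 cm.

5.43 cm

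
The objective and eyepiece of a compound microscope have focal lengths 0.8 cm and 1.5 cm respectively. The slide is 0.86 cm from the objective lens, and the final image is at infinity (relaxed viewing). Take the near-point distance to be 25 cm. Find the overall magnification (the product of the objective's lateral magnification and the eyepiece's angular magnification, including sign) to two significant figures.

Objective: 1/d_i = 1/f_obj - 1/d_o = 1/0.8 - 1/0.86 = 0.08721 cm^-1, so d_i = 11.467 cm.
m_obj = -d_i/d_o = -11.467/0.86 = -13.333.
Eyepiece angular magnification (image at infinity): M_eye = D/f_e = 25/1.5 = 16.667.
Overall M = m_obj x M_eye = (-13.333)(16.667) = -222.22.

-220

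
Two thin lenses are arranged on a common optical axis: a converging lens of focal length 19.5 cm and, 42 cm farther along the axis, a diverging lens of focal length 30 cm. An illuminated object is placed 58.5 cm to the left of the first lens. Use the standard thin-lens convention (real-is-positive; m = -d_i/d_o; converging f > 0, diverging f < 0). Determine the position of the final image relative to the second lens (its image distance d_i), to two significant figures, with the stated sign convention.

-8.9 cm

First lens: d_i1 = 1/(1/19.5 - 1/58.5) = 29.250 cm.
That image sits 12.750 cm in front of the second lens, so d_o2 = 12.750 cm.
Second lens: d_i2 = 1/(1/(-30) - 1/(12.750)) = -8.947 cm.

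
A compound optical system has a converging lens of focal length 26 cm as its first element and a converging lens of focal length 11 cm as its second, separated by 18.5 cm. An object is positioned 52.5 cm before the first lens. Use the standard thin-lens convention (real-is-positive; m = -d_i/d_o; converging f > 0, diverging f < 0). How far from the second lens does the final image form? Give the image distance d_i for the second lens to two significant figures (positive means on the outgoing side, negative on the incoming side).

Applying the thin-lens equation to the first lens, 1/26 = 1/52.5 + 1/d_i1, which gives d_i1 = 51.509 cm.
This image would form 51.509 cm past lens 1, i.e. 33.009 cm beyond lens 2, so it is a virtual object for lens 2: d_o2 = 18.5 - 51.509 = -33.009 cm.
Applying the thin-lens equation again with f_2 = 11 cm and d_o2 = -33.009 cm gives d_i2 = 8.251 cm.

8.3 cm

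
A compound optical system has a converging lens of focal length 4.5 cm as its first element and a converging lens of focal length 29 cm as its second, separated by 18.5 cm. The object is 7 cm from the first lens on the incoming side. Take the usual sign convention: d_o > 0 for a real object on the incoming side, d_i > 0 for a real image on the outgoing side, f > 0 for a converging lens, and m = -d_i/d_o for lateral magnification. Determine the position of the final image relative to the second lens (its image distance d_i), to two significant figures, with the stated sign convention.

Lens 1: 1/d_i1 = 1/f_1 - 1/d_o1 = 1/4.5 - 1/7 = 0.07937 cm^-1, so d_i1 = 12.600 cm.
That image sits 5.900 cm in front of the second lens, so d_o2 = 5.900 cm.
Lens 2: 1/d_i2 = 1/f_2 - 1/d_o2 = 1/29 - 1/(5.900) = -0.13501 cm^-1, so d_i2 = -7.407 cm.

-7.4 cm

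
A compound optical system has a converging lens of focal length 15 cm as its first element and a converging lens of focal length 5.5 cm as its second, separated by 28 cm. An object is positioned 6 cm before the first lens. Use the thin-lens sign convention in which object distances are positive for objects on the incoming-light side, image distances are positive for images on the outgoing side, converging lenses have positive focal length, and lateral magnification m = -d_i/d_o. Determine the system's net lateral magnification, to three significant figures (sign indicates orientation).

Applying the thin-lens equation to the first lens, 1/15 = 1/6 + 1/d_i1, which gives d_i1 = -10.000 cm.
Its lateral magnification is m_1 = -d_i1/d_o1 = -(-10.000)/6 = 1.6667.
The intermediate image is virtual, 10.000 cm to the left of lens 1, so d_o2 = L - d_i1 = 28 - (-10.000) = 38.000 cm.
Applying the thin-lens equation again with f_2 = 5.5 cm and d_o2 = 38.000 cm gives d_i2 = 6.431 cm.
m_2 = -(6.431)/(38.000) = -0.1692.
Total m = m_1 x m_2 = (1.6667)(-0.1692) = -0.2821.

-0.282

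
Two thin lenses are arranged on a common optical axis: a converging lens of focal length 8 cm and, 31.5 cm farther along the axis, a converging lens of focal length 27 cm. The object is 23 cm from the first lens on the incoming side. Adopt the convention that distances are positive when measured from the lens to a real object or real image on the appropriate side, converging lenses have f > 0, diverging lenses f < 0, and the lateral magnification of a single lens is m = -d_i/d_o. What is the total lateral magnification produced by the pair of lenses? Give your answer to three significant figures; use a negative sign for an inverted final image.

-1.85

First lens: d_i1 = 1/(1/8 - 1/23) = 12.267 cm.
m_1 = -(12.267)/23 = -0.5333.
Object distance for lens 2: d_o2 = 31.5 - 12.267 = 19.233 cm.
Second lens: d_i2 = 1/(1/27 - 1/(19.233)) = -66.863 cm.
m_2 = -(-66.863)/(19.233) = 3.4764.
The system's lateral magnification is m_1 m_2 = (-0.5333)(3.4764) = -1.8541.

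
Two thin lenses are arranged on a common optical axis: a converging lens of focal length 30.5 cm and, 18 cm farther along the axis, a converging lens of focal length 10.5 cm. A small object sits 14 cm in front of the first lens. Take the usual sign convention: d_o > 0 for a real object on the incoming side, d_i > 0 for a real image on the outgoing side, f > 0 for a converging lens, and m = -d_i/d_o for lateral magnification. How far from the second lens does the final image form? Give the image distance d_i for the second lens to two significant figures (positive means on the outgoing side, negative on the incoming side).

14 cm

Lens 1: 1/d_i1 = 1/f_1 - 1/d_o1 = 1/30.5 - 1/14 = -0.03864 cm^-1, so d_i1 = -25.879 cm.
The intermediate image is virtual, 25.879 cm to the left of lens 1, so d_o2 = L - d_i1 = 18 - (-25.879) = 43.879 cm.
Lens 2: 1/d_i2 = 1/f_2 - 1/d_o2 = 1/10.5 - 1/(43.879) = 0.07245 cm^-1, so d_i2 = 13.803 cm.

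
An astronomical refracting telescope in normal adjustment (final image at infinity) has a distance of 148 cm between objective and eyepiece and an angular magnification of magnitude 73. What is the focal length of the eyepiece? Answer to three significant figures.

In normal adjustment the tube length equals f_obj + f_eye and |M| = f_obj/f_eye.
So f_obj = 73 f_eye and 73 f_eye + f_eye = 148 cm, giving f_eye = 148/74 = 2.000 cm and f_obj = 146.000 cm.

2.00 cm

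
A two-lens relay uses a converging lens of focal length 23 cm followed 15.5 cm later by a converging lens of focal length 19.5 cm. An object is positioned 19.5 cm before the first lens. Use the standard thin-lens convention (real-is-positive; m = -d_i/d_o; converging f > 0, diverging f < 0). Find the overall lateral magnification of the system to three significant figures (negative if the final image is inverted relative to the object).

-1.03

Lens 1: 1/d_i1 = 1/f_1 - 1/d_o1 = 1/23 - 1/19.5 = -0.00780 cm^-1, so d_i1 = -128.143 cm.
m_1 = -(-128.143)/19.5 = 6.5714.
The intermediate image is virtual, 128.143 cm to the left of lens 1, so d_o2 = L - d_i1 = 15.5 - (-128.143) = 143.643 cm.
Lens 2: 1/d_i2 = 1/f_2 - 1/d_o2 = 1/19.5 - 1/(143.643) = 0.04432 cm^-1, so d_i2 = 22.563 cm.
m_2 = -(22.563)/(143.643) = -0.1571.
The system's lateral magnification is m_1 m_2 = (6.5714)(-0.1571) = -1.0322.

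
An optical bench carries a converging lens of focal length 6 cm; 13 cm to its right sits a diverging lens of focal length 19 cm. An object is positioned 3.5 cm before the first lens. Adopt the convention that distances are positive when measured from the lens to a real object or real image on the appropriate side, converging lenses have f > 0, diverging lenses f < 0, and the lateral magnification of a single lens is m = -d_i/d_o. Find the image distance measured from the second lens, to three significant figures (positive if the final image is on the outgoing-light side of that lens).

First lens: d_i1 = 1/(1/6 - 1/3.5) = -8.400 cm.
With d_i1 < 0 the first image is virtual and lies on the object side; the object distance for lens 2 is d_o2 = 13 - (-8.400) = 21.400 cm.
Second lens: d_i2 = 1/(1/(-19) - 1/(21.400)) = -10.064 cm.

-10.1 cm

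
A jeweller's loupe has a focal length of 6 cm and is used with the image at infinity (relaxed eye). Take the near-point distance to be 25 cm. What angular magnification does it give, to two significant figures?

M = D/f = 25/6 = 4.167.

4.2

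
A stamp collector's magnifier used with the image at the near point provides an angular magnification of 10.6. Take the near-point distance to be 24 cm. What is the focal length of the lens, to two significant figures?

For the image at the near point, M = 1 + D/f.
f = D/(M - 1) = 24/(10.6 - 1) = 2.500 cm.

2.5 cm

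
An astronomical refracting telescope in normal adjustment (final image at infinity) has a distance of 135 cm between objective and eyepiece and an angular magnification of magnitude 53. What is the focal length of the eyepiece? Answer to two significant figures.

2.5 cm

In normal adjustment the tube length equals f_obj + f_eye and |M| = f_obj/f_eye.
So f_obj = 53 f_eye and 53 f_eye + f_eye = 135 cm, giving f_eye = 135/54 = 2.500 cm and f_obj = 132.500 cm.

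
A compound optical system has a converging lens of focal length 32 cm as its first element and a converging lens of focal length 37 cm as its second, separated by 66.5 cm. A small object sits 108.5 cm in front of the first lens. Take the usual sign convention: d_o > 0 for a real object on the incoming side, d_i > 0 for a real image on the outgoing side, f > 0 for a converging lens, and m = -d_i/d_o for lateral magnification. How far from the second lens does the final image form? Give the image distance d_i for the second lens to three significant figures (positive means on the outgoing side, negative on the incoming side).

Lens 1: 1/d_i1 = 1/f_1 - 1/d_o1 = 1/32 - 1/108.5 = 0.02203 cm^-1, so d_i1 = 45.386 cm.
That image sits 21.114 cm in front of the second lens, so d_o2 = 21.114 cm.
Lens 2: 1/d_i2 = 1/f_2 - 1/d_o2 = 1/37 - 1/(21.114) = -0.02033 cm^-1, so d_i2 = -49.179 cm.

-49.2 cm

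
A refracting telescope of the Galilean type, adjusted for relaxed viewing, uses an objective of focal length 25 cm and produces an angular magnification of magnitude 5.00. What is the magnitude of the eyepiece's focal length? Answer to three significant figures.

|M| = f_obj/|f_eye|, so |f_eye| = f_obj/|M| = 25/5.0 = 5.000 cm.
(The eyepiece is diverging, so its signed focal length is -5.000 cm.)

5.00 cm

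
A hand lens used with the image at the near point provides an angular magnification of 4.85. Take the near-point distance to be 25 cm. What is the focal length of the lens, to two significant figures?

For the image at the near point, M = 1 + D/f.
f = D/(M - 1) = 25/(4.85 - 1) = 6.494 cm.

6.5 cm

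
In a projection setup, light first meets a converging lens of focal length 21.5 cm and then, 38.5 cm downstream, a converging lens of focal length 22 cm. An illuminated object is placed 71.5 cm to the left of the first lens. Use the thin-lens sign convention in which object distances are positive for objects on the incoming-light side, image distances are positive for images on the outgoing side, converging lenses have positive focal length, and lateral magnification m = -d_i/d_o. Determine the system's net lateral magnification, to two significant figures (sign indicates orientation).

-0.66

Lens 1: 1/d_i1 = 1/f_1 - 1/d_o1 = 1/21.5 - 1/71.5 = 0.03253 cm^-1, so d_i1 = 30.745 cm.
m_1 = -(30.745)/71.5 = -0.4300.
The intermediate image is 30.745 cm to the right of lens 1, so d_o2 = L - d_i1 = 38.5 - 30.745 = 7.755 cm.
Lens 2: 1/d_i2 = 1/f_2 - 1/d_o2 = 1/22 - 1/(7.755) = -0.08349 cm^-1, so d_i2 = -11.977 cm.
m_2 = -(-11.977)/(7.755) = 1.5444.
Overall magnification: m = m_1 m_2 = -0.6641.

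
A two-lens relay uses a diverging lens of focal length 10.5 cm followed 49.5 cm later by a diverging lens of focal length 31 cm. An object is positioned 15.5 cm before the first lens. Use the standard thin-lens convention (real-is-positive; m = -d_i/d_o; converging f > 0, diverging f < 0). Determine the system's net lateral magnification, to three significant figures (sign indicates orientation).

0.144

First lens: d_i1 = 1/(1/(-10.5) - 1/15.5) = -6.260 cm.
m_1 = -(-6.260)/15.5 = 0.4038.
The intermediate image is virtual, 6.260 cm to the left of lens 1, so d_o2 = L - d_i1 = 49.5 - (-6.260) = 55.760 cm.
Second lens: d_i2 = 1/(1/(-31) - 1/(55.760)) = -19.923 cm.
m_2 = -(-19.923)/(55.760) = 0.3573.
The system's lateral magnification is m_1 m_2 = (0.4038)(0.3573) = 0.1443.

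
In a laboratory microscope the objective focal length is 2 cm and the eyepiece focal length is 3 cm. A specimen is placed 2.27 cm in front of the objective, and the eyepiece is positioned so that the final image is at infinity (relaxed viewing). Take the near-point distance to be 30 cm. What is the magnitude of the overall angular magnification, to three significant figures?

74.1

Objective: 1/d_i = 1/f_obj - 1/d_o = 1/2 - 1/2.27 = 0.05947 cm^-1, so d_i = 16.815 cm.
m_obj = -d_i/d_o = -16.815/2.27 = -7.407.
Eyepiece angular magnification (image at infinity): M_eye = D/f_e = 30/3 = 10.000.
Overall M = m_obj x M_eye = (-7.407)(10.000) = -74.07.
|M| = 74.07.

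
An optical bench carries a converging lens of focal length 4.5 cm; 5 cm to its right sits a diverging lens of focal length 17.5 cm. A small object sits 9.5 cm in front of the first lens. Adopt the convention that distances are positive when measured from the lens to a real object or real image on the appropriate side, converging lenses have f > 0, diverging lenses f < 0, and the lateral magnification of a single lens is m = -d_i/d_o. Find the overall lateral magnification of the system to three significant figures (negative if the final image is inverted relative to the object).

-1.13

First lens: d_i1 = 1/(1/4.5 - 1/9.5) = 8.550 cm.
m_1 = -(8.550)/9.5 = -0.9000.
Since 8.550 cm > 5 cm, the first image lies past the second lens and serves as a virtual object: d_o2 = L - d_i1 = -3.550 cm.
Second lens: d_i2 = 1/(1/(-17.5) - 1/(-3.550)) = 4.453 cm.
m_2 = -(4.453)/(-3.550) = 1.2545.
Overall magnification: m = m_1 m_2 = -1.1290.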